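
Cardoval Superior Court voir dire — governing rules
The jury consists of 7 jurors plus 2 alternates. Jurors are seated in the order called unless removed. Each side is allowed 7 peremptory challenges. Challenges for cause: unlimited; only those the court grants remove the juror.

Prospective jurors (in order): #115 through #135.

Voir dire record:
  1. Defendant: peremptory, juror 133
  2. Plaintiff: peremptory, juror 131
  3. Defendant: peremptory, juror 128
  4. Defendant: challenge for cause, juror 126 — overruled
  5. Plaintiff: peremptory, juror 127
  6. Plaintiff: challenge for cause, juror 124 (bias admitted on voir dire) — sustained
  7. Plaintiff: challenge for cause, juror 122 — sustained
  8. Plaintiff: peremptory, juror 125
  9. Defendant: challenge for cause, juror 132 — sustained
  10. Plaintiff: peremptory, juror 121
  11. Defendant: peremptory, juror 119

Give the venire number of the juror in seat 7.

Removed: #119, #121, #122, #124, #125, #127, #128, #131, #132, #133. (#126 stays — for-cause denied.)
Filling seats in venire order through position 7: #115, #116, #117, #118, #120, #123, #126.
So seat 7 is #126.

126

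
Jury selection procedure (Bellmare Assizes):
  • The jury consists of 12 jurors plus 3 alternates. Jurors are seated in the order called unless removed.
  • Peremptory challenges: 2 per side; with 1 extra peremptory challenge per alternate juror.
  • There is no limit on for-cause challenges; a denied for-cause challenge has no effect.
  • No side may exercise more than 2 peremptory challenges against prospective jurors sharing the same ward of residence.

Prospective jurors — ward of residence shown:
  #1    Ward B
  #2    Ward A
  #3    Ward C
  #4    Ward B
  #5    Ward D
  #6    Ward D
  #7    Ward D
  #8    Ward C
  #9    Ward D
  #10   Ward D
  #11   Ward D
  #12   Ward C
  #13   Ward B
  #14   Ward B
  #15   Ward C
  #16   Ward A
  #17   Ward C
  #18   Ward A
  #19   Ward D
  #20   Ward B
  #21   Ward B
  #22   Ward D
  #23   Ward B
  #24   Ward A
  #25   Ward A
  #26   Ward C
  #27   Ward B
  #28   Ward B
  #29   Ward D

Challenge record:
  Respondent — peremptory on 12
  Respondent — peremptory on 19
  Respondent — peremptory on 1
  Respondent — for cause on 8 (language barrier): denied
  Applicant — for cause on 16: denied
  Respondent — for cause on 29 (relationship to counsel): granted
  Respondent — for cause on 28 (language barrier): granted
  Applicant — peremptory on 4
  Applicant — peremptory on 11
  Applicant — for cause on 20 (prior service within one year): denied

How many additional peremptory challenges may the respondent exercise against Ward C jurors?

Respondent peremptories so far: #12, #19, #1 — 3 of 5 used, 2 left overall.
Against Ward C: #12 — 1 used; per-ward cap 2 leaves 1.
Binding limit: min(2, 1) = 1.

1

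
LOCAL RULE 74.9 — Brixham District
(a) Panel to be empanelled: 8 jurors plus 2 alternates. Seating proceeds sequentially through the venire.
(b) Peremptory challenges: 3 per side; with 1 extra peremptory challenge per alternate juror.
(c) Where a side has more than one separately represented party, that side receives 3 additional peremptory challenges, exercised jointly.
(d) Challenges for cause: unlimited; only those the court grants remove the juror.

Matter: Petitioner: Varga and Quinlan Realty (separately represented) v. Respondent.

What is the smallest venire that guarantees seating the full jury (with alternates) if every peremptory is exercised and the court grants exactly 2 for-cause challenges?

Seats to fill: 8 + 2 alternates = 10.
Peremptories — Petitioner: 3 + 1×2 + 3 = 8; Respondent: 3 + 1×2 = 5; total 13.
For-cause removals: 2.
Minimum venire: 10 + 13 + 2 = 25.

25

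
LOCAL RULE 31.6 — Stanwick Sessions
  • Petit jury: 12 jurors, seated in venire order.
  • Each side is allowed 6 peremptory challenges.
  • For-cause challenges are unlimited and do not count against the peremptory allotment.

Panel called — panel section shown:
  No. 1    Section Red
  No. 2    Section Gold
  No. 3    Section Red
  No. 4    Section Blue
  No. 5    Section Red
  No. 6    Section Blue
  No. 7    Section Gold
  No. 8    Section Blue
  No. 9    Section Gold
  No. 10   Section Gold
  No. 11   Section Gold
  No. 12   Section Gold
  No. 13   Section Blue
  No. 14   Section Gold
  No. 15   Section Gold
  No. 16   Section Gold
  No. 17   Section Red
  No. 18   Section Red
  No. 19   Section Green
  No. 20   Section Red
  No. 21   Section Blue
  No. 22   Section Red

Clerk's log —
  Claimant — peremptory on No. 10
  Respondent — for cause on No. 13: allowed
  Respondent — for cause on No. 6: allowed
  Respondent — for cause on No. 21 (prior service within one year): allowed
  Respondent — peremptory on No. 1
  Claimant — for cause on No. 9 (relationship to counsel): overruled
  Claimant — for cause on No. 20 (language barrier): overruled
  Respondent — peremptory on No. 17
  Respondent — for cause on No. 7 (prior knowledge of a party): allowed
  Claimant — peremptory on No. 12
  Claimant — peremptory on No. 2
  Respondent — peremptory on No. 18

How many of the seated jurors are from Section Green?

Removed: #1, #2, #6, #7, #10, #12, #13, #17, #18, #21.
Seated jurors 1–12: #3, #4, #5, #8, #9, #11, #14, #15, #16, #19, #20, #22.
Of those, in Section Green: #19 → 1.

1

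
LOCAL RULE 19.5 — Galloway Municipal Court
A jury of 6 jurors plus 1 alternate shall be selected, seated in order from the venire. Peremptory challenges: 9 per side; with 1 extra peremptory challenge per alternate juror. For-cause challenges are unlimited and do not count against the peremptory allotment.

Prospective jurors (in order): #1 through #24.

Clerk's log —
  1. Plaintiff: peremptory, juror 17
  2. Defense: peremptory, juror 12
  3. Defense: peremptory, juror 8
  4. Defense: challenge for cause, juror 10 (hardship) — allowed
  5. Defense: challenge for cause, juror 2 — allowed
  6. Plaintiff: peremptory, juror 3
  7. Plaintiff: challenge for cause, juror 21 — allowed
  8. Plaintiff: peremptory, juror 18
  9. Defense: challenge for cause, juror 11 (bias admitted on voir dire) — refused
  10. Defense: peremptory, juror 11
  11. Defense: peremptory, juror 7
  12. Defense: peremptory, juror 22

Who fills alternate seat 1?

Removed: #2, #3, #7, #8, #10, #11, #12, #17, #18, #21, #22.
Filling seats in venire order through position 7: #1, #4, #5, #6, #9, #13, #14.
So alternate 1 is #14.

14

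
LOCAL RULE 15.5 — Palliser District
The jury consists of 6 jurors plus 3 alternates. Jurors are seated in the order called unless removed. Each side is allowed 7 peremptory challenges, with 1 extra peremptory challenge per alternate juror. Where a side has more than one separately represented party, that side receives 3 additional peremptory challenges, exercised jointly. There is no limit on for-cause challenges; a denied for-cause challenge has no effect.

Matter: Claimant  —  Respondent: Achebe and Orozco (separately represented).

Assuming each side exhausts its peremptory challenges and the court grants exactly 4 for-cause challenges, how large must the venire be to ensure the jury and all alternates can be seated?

Seats to fill: 6 + 3 alternates = 9.
Peremptories — Claimant: 7 + 1×3 = 10; Respondent: 7 + 1×3 + 3 = 13; total 23.
For-cause removals: 4.
Minimum venire: 9 + 23 + 4 = 36.

36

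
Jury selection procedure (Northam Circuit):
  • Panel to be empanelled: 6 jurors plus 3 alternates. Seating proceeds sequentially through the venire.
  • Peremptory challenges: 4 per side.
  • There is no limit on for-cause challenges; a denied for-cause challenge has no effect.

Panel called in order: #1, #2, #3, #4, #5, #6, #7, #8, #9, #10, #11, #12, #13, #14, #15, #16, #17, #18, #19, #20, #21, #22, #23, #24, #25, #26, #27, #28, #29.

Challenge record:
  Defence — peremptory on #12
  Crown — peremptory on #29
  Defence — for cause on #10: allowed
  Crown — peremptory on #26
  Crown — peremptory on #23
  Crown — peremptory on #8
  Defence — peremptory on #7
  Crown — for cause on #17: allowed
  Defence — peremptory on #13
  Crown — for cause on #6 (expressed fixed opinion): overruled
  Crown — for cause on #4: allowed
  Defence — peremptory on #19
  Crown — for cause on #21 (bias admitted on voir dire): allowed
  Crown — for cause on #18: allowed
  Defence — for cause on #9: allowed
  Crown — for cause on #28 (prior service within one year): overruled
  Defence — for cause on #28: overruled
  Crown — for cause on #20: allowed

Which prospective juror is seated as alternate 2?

15

Removed: #4, #7, #8, #9, #10, #12, #13, #17, #18, #19, #20, #21, #23, #26, #29. (#6, #28 stay — for-cause denied.)
Filling seats in venire order through position 8: #1, #2, #3, #5, #6, #11, #14, #15.
So alternate 2 is #15.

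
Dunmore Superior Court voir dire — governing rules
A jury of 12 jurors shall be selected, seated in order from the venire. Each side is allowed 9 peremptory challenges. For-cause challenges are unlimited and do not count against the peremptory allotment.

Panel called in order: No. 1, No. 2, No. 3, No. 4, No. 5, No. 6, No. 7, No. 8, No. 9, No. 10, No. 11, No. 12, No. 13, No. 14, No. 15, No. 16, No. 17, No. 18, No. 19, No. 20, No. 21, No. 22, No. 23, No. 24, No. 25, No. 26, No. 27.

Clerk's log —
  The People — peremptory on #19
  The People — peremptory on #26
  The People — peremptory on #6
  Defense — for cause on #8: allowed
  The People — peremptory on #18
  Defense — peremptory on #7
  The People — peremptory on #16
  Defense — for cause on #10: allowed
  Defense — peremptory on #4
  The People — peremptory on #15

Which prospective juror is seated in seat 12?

21

Removed: #4, #6, #7, #8, #10, #15, #16, #18, #19, #26.
Seating in order: seats 1–12 → #1, #2, #3, #5, #9, #11, #12, #13, #14, #17, #20, #21.
So seat 12 is #21.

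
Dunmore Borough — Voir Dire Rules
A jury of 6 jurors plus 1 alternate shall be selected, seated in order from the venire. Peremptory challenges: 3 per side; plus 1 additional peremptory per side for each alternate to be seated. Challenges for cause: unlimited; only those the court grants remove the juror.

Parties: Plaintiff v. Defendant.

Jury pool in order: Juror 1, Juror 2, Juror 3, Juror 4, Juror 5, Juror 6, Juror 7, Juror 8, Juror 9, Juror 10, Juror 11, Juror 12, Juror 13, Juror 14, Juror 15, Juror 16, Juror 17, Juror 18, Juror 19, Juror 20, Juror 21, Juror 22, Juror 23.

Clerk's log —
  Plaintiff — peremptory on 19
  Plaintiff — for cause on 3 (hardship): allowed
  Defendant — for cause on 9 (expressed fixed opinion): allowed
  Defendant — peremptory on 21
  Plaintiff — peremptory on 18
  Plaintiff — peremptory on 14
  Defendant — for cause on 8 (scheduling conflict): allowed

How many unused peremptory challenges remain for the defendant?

3

Defendant allotment: 3 base + 1 × 1 alternate = 4.
Defendant peremptories used: #21 — 1 (for-cause on #9, #8 don't count).
Remaining: 4 − 1 = 3.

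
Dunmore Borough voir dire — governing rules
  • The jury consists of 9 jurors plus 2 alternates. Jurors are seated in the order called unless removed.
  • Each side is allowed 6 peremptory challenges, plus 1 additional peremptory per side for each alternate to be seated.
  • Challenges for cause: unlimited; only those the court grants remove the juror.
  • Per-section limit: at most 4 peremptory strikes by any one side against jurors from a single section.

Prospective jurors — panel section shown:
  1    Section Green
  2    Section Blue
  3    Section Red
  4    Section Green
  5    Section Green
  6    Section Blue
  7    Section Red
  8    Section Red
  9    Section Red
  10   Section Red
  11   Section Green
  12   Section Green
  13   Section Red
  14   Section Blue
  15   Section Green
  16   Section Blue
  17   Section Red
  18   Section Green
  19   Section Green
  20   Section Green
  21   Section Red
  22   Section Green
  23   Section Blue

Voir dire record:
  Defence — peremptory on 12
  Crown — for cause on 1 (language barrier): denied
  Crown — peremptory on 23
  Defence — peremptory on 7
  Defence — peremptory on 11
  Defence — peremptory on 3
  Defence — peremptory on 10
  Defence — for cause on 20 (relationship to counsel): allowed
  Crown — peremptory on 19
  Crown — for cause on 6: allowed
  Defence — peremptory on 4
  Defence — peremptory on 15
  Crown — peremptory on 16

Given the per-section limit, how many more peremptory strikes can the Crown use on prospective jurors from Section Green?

3

Crown peremptories so far: #23, #19, #16 — 3 of 8 used, 5 left overall.
Against Section Green: #19 — 1 used; per-section cap 4 leaves 3.
Binding limit: min(5, 3) = 3.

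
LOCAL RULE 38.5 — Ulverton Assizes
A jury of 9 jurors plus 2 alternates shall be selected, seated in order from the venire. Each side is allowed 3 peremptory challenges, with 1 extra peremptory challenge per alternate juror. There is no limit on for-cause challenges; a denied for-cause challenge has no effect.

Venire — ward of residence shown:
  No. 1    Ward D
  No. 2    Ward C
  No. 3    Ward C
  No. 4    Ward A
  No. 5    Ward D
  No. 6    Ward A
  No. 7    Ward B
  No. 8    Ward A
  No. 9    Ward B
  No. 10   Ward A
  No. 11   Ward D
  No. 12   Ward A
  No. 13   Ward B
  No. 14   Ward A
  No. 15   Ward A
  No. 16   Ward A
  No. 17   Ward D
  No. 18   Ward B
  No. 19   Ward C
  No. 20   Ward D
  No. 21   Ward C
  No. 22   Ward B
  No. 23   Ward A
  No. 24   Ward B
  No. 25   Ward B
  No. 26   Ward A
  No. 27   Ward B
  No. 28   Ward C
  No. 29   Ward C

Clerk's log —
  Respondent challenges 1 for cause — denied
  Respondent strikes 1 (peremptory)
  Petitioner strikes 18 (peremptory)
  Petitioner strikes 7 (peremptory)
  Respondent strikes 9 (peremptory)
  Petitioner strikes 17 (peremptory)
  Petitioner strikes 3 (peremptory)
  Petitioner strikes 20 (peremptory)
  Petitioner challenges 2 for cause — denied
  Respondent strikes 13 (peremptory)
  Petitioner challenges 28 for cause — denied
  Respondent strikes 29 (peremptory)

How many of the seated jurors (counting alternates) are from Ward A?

Removed: #1, #3, #7, #9, #13, #17, #18, #20, #29.
Seated (11 incl. alternates): #2, #4, #5, #6, #8, #10, #11, #12, #14, #15, #16.
Of those, in Ward A: #4, #6, #8, #10, #12, #14, #15, #16 → 8.

8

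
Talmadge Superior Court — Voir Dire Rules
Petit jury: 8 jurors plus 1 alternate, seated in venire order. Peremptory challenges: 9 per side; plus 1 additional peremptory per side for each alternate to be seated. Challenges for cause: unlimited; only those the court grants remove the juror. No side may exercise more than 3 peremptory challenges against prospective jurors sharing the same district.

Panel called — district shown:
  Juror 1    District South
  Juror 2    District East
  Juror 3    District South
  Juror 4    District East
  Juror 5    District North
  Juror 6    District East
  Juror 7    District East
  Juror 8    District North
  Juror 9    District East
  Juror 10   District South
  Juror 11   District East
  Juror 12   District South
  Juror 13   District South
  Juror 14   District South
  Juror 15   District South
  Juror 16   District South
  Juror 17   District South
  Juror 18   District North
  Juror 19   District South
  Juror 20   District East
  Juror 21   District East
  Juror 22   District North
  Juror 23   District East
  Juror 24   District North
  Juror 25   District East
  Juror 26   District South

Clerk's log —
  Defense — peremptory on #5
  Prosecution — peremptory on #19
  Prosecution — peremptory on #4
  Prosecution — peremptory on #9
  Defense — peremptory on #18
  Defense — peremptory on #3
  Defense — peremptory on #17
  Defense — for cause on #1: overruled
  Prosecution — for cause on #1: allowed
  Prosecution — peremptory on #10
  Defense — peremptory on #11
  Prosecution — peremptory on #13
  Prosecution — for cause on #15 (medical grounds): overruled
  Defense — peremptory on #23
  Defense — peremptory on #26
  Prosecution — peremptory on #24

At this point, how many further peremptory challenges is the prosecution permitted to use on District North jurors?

Prosecution peremptories so far: #19, #4, #9, #10, #13, #24 — 6 of 10 used, 4 left overall.
Against District North: #24 — 1 used; per-district cap 3 leaves 2.
Binding limit: min(4, 2) = 2.

2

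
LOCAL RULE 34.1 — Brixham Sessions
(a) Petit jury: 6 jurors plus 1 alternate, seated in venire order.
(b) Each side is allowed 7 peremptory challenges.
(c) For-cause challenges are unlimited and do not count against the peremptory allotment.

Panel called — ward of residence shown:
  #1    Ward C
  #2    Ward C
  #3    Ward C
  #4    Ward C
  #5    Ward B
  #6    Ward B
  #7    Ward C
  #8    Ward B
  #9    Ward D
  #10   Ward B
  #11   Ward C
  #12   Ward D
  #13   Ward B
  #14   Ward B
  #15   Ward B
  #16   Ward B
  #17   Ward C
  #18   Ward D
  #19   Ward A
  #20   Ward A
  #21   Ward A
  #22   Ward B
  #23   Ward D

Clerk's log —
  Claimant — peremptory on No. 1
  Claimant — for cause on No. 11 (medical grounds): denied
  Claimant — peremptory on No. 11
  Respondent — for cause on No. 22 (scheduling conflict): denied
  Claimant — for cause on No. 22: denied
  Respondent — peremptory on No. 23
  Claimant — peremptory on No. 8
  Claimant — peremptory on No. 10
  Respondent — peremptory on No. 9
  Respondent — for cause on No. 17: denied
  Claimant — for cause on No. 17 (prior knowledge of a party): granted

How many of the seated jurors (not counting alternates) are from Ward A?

Removed: #1, #8, #9, #10, #11, #17, #23.
Seated jurors 1–6: #2, #3, #4, #5, #6, #7 (alternates #12 not counted).
None of those are in Ward A → 0.

0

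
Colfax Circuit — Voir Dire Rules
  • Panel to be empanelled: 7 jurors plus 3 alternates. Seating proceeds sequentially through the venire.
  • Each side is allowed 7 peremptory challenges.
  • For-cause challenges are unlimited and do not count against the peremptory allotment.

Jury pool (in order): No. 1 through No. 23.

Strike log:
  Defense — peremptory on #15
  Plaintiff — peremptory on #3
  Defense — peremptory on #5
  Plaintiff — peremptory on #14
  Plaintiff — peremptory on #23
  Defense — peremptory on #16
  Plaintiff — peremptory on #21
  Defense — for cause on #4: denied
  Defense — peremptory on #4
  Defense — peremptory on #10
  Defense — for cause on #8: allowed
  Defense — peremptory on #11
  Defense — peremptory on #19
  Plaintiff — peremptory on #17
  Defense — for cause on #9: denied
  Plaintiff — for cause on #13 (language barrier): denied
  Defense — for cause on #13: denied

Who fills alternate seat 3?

Removed: #3, #4, #5, #8, #10, #11, #14, #15, #16, #17, #19, #21, #23. (#9, #13 stay — for-cause denied.)
Filling seats in venire order through position 10: #1, #2, #6, #7, #9, #12, #13, #18, #20, #22.
So alternate 3 is #22.

22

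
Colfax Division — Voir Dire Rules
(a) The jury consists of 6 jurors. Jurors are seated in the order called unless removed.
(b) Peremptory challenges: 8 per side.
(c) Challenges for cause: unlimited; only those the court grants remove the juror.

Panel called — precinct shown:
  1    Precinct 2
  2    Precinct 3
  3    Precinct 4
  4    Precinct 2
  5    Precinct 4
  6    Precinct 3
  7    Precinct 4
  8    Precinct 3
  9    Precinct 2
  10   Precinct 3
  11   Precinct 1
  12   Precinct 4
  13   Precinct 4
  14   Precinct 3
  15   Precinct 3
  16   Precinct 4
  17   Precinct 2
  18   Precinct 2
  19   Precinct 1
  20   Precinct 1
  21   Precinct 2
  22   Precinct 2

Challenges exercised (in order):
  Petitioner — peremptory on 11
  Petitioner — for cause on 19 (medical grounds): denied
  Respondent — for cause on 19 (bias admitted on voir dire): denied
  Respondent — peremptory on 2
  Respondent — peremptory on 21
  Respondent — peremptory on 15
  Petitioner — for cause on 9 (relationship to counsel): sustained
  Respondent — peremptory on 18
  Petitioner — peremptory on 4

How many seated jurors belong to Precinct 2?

Removed: #2, #4, #9, #11, #15, #18, #21.
Seated jurors 1–6: #1, #3, #5, #6, #7, #8.
Of those, in Precinct 2: #1 → 1.

1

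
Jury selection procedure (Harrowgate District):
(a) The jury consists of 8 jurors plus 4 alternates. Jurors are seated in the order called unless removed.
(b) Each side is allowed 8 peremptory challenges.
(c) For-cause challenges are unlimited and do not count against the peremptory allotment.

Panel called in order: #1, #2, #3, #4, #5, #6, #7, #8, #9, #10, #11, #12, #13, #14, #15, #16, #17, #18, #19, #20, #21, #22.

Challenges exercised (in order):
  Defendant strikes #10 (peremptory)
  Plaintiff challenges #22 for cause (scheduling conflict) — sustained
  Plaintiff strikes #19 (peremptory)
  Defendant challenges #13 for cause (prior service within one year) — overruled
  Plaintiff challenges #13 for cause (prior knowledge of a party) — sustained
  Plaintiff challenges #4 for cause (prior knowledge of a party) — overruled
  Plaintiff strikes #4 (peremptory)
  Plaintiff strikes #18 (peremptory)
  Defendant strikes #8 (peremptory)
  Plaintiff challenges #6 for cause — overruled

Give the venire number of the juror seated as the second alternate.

Removed: #4, #8, #10, #13, #18, #19, #22. (#6 stays — for-cause denied.)
Filling seats in venire order through position 10: #1, #2, #3, #5, #6, #7, #9, #11, #12, #14.
So alternate 2 is #14.

14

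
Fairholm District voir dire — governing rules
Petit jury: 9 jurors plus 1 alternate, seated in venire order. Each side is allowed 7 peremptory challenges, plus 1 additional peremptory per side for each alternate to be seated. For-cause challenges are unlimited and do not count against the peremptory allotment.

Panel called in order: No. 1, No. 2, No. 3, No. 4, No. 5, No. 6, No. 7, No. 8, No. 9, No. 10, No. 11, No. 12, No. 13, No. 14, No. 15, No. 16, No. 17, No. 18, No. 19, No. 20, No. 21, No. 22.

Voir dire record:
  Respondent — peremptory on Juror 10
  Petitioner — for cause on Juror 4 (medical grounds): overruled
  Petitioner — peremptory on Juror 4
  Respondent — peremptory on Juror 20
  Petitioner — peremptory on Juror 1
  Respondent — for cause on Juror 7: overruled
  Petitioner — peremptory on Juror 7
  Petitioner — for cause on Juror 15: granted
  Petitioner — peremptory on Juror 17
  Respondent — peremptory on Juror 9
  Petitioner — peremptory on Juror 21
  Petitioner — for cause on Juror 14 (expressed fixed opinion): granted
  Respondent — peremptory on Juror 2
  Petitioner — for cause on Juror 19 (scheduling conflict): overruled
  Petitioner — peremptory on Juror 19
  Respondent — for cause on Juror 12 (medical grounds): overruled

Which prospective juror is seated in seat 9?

Removed: #1, #2, #4, #7, #9, #10, #14, #15, #17, #19, #20, #21. (#12 stays — for-cause denied.)
Seating in order: seats 1–9 → #3, #5, #6, #8, #11, #12, #13, #16, #18; alternates → #22.
So seat 9 is #18.

18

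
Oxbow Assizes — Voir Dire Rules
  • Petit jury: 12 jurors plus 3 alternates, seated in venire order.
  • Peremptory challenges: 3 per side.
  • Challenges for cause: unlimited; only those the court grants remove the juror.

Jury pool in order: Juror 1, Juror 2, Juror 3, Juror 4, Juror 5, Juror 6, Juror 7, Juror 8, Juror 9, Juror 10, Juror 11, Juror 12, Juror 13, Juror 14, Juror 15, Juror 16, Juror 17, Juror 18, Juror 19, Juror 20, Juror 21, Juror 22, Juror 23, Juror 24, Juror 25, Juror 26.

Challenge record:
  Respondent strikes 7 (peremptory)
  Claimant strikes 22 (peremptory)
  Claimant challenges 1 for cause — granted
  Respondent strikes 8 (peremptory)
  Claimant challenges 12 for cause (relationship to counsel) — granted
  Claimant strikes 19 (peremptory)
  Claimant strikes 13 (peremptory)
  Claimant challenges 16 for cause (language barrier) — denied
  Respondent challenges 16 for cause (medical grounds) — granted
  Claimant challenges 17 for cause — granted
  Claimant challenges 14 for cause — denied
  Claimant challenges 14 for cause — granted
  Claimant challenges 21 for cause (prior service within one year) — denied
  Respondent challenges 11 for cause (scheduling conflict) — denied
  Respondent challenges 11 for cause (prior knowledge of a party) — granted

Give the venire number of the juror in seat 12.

23

Removed: #1, #7, #8, #11, #12, #13, #14, #16, #17, #19, #22. (#21 stays — for-cause denied.)
Seating in order: seats 1–12 → #2, #3, #4, #5, #6, #9, #10, #15, #18, #20, #21, #23; alternates → #24, #25, #26.
So seat 12 is #23.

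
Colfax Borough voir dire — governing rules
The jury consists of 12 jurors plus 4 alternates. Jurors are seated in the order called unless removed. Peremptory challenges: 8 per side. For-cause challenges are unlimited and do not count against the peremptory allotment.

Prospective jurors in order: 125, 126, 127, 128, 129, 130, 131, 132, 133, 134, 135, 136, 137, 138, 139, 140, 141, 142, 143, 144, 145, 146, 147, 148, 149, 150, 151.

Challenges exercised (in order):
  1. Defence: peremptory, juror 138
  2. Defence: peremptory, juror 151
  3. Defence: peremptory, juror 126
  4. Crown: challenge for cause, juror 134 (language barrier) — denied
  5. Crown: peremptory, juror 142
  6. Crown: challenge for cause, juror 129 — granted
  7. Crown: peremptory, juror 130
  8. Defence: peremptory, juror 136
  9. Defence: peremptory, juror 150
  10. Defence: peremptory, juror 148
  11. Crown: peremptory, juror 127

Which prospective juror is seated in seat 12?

143

Removed: #126, #127, #129, #130, #136, #138, #142, #148, #150, #151. (#134 stays — for-cause denied.)
Seating in order: seats 1–12 → #125, #128, #131, #132, #133, #134, #135, #137, #139, #140, #141, #143; alternates → #144, #145, #146, #147.
So seat 12 is #143.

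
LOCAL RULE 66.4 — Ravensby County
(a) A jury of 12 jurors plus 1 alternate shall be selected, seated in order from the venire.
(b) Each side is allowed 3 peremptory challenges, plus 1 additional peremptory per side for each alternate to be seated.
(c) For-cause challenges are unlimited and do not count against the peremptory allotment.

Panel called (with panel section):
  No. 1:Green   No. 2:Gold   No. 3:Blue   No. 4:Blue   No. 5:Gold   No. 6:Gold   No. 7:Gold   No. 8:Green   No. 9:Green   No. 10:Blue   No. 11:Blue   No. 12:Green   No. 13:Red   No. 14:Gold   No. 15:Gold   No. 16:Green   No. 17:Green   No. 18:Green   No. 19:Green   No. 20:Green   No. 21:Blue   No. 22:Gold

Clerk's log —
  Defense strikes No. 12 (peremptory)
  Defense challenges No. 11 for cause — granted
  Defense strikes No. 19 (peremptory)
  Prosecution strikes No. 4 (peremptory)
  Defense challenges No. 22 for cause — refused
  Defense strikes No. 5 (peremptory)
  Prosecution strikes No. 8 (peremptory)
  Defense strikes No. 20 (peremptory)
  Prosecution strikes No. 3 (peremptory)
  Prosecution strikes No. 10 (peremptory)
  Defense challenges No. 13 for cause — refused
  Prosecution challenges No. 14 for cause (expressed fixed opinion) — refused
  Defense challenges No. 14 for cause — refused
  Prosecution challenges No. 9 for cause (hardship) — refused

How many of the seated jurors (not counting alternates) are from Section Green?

5

Removed: #3, #4, #5, #8, #10, #11, #12, #19, #20.
Seated jurors 1–12: #1, #2, #6, #7, #9, #13, #14, #15, #16, #17, #18, #21 (alternates #22 not counted).
Of those, in Section Green: #1, #9, #16, #17, #18 → 5.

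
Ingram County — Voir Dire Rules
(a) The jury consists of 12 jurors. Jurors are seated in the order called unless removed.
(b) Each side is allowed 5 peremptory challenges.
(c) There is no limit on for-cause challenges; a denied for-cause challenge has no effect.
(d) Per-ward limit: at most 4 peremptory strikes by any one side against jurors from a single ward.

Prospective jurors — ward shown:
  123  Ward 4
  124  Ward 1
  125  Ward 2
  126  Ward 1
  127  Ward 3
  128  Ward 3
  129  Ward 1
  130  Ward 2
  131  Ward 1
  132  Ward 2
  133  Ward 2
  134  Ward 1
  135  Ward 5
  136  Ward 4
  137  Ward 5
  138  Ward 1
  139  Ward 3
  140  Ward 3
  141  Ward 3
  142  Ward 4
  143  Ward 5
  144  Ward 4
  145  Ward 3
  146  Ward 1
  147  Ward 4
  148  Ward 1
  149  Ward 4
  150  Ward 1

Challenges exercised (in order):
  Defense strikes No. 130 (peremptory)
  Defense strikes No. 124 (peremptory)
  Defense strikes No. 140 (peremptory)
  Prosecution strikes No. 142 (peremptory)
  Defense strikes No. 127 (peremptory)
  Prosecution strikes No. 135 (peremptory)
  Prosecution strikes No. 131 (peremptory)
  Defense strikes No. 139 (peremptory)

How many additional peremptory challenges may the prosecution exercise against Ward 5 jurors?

2

Prosecution peremptories so far: #142, #135, #131 — 3 of 5 used, 2 left overall.
Against Ward 5: #135 — 1 used; per-ward cap 4 leaves 3.
Binding limit: min(2, 3) = 2.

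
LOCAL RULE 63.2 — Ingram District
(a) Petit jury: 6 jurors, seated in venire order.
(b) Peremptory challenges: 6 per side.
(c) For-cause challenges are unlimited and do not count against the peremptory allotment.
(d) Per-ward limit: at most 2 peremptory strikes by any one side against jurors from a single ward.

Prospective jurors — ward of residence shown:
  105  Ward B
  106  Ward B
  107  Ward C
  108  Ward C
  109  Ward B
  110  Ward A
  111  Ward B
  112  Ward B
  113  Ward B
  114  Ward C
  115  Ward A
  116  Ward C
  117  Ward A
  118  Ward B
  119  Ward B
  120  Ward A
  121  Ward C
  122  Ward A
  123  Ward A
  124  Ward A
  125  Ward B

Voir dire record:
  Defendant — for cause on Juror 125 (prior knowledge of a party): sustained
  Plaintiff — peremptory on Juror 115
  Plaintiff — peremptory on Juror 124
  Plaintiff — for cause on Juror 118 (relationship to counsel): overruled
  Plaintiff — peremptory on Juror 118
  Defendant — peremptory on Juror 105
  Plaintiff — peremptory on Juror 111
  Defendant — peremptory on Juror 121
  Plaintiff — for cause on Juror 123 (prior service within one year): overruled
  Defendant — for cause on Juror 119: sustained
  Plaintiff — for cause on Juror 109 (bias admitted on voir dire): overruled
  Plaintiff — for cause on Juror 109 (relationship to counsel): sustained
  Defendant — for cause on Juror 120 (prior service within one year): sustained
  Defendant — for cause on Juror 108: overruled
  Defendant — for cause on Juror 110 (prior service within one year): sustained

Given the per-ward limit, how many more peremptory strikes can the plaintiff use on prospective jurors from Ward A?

Plaintiff peremptories so far: #115, #124, #118, #111 — 4 of 6 used, 2 left overall.
Against Ward A: #115, #124 — 2 used; per-ward cap 2 leaves 0.
Binding limit: min(2, 0) = 0.

0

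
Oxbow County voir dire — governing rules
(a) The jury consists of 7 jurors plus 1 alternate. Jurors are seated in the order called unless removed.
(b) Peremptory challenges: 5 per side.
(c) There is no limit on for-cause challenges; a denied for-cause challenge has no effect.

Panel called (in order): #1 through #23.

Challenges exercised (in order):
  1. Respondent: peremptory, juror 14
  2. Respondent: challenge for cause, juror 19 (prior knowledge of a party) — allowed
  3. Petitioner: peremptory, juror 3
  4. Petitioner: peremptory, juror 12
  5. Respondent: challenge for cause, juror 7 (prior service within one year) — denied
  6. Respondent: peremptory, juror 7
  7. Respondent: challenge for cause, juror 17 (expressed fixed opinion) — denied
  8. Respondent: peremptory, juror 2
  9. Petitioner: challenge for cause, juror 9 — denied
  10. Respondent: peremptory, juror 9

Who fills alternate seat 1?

13

Removed: #2, #3, #7, #9, #12, #14, #19. (#17 stays — for-cause denied.)
Seating in order: seats 1–7 → #1, #4, #5, #6, #8, #10, #11; alternates → #13.
So alternate 1 is #13.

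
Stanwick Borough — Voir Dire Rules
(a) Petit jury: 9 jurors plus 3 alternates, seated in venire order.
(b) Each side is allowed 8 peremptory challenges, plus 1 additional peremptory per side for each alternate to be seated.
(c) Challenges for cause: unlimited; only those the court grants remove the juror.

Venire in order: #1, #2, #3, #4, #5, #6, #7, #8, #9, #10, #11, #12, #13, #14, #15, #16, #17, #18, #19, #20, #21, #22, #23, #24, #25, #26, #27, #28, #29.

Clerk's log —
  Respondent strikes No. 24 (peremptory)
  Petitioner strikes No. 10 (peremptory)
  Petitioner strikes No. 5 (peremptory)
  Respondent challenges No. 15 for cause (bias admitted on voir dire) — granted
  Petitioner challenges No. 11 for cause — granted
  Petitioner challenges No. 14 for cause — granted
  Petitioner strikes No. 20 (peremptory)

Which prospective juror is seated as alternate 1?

13

Removed: #5, #10, #11, #14, #15, #20, #24.
Seating in order: seats 1–9 → #1, #2, #3, #4, #6, #7, #8, #9, #12; alternates → #13, #16, #17.
So alternate 1 is #13.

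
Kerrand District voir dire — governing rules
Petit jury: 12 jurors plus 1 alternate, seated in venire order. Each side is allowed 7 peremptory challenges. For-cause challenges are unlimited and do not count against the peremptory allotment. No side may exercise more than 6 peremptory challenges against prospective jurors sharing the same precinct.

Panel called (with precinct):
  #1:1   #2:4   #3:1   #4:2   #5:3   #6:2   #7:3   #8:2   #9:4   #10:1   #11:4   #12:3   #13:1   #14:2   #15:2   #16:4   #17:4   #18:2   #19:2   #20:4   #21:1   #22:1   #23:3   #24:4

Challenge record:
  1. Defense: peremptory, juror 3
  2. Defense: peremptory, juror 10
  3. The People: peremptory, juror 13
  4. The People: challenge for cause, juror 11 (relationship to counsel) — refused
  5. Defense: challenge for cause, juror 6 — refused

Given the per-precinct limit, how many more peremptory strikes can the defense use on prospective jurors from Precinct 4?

Defense peremptories so far: #3, #10 — 2 of 7 used, 5 left overall.
Against Precinct 4: none yet — per-precinct cap 6 leaves 6.
Binding limit: min(5, 6) = 5.

5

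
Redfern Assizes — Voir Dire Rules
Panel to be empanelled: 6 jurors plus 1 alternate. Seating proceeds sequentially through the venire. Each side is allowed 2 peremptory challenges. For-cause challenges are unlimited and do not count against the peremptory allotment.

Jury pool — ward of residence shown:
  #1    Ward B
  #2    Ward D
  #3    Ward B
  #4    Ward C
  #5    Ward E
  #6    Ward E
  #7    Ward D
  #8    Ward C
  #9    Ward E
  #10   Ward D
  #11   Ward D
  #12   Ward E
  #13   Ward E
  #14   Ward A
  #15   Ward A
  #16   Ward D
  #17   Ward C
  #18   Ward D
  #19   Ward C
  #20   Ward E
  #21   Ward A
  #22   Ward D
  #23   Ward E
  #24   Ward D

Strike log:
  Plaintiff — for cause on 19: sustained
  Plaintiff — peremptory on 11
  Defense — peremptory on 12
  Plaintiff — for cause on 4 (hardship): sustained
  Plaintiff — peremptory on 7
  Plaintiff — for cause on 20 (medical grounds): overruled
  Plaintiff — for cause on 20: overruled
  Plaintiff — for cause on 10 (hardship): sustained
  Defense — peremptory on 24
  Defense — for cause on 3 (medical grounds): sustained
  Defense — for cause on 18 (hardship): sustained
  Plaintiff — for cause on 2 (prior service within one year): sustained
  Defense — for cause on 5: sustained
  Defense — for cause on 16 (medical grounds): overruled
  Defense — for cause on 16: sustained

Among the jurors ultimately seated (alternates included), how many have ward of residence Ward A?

2

Removed: #2, #3, #4, #5, #7, #10, #11, #12, #16, #18, #19, #24.
Seated (7 incl. alternates): #1, #6, #8, #9, #13, #14, #15.
Of those, in Ward A: #14, #15 → 2.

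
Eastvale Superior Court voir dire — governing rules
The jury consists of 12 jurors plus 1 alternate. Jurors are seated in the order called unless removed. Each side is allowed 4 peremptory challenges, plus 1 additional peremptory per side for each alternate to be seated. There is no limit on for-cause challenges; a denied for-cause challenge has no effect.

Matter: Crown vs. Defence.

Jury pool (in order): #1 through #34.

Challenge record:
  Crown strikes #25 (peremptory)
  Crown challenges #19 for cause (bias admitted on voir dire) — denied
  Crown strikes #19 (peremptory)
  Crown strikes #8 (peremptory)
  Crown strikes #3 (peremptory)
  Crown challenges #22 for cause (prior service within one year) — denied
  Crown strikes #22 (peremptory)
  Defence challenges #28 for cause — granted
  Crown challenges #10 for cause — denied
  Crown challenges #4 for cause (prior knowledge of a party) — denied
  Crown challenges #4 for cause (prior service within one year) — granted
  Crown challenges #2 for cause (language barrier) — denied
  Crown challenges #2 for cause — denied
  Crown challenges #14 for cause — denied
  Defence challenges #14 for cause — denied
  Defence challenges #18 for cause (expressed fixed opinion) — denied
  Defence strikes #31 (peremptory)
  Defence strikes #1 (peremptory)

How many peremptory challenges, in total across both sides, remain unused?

Crown allotment: 4 base + 1 × 1 alternate = 5. Defence allotment: 4 base + 1 × 1 alternate = 5.
Crown peremptories used: #25, #19, #8, #3, #22 — 5 (for-cause on #19, #22, #10, #4, #4, #2, #2, #14 don't count).
Defence peremptories used: #31, #1 — 2 (for-cause on #28, #14, #18 don't count).
Remaining: (5 − 5) + (5 − 2) = 3.

3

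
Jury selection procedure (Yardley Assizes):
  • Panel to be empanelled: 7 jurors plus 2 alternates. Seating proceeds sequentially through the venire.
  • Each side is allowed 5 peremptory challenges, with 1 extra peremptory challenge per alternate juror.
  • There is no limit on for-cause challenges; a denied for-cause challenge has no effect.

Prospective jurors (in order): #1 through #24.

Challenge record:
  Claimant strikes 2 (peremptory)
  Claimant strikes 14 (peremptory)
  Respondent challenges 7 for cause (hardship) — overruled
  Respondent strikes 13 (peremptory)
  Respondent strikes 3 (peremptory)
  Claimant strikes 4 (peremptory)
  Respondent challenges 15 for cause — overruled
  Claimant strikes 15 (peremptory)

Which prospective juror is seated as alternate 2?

Removed: #2, #3, #4, #13, #14, #15. (#7 stays — for-cause denied.)
Seating in order: seats 1–7 → #1, #5, #6, #7, #8, #9, #10; alternates → #11, #12.
So alternate 2 is #12.

12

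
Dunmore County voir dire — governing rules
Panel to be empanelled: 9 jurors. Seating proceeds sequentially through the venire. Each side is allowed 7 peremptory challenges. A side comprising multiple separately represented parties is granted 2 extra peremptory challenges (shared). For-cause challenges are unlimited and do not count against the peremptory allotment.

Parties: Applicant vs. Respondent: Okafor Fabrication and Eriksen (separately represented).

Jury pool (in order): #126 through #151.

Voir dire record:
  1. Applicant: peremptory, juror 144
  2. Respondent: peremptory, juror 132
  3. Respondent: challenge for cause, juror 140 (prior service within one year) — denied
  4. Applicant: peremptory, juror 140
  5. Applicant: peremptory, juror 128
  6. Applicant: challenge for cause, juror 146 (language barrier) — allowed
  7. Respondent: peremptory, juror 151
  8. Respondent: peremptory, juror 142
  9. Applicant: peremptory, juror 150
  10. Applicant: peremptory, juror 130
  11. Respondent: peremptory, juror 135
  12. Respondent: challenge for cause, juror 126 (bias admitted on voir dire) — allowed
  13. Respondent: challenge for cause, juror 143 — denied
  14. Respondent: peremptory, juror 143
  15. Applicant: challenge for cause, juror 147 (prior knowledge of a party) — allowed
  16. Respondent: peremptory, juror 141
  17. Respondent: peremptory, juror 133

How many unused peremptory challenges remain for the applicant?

2

Applicant allotment: 7.
Applicant peremptories used: #144, #140, #128, #150, #130 — 5 (for-cause on #146, #147 don't count).
Remaining: 7 − 5 = 2.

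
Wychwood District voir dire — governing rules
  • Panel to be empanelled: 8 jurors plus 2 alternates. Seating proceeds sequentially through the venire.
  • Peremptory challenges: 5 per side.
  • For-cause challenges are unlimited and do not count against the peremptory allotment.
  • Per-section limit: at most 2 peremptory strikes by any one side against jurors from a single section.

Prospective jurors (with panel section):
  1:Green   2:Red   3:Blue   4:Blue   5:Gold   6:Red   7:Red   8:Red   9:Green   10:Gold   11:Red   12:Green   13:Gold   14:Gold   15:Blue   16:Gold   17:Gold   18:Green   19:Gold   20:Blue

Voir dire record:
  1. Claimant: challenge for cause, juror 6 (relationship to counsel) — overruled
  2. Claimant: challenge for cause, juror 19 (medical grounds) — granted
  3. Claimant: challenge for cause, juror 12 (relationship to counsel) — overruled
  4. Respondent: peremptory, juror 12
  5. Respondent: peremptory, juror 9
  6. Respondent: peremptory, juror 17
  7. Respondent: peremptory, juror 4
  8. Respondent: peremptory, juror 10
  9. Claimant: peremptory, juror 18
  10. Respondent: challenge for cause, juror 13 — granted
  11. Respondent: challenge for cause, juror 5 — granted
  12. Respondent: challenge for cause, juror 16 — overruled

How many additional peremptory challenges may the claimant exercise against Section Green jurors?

1

Claimant peremptories so far: #18 — 1 of 5 used, 4 left overall.
Against Section Green: #18 — 1 used; per-section cap 2 leaves 1.
Binding limit: min(4, 1) = 1.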